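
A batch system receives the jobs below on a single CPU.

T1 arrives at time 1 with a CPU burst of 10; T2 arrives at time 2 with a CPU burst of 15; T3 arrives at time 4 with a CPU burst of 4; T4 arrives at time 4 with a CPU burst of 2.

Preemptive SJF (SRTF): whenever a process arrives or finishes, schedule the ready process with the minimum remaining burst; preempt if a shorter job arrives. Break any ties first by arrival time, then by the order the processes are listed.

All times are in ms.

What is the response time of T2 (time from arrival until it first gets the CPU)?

15

Gantt: | idle 0-1 | T1 1-4 | T4 4-6 | T3 6-10 | T1 10-17 | T2 17-32 |
Completion: T1=17  T2=32  T3=10  T4=6
Response(T2) = first start − arrival = 17 − 2 = 15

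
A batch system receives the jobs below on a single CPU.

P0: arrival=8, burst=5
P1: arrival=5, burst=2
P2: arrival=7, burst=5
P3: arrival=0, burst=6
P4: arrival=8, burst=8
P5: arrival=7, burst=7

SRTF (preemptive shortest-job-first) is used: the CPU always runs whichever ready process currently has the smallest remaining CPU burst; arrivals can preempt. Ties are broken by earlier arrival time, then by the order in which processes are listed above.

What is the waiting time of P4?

Gantt: | P3 0-6 | P1 6-8 | P2 8-13 | P0 13-18 | P5 18-25 | P4 25-33 |
Completion: P0=18  P1=8  P2=13  P3=6  P4=33  P5=25
Turnaround (C−A): P0=10  P1=3  P2=6  P3=6  P4=25  P5=18
Waiting(P4) = turnaround − burst = 25 − 8 = 17

17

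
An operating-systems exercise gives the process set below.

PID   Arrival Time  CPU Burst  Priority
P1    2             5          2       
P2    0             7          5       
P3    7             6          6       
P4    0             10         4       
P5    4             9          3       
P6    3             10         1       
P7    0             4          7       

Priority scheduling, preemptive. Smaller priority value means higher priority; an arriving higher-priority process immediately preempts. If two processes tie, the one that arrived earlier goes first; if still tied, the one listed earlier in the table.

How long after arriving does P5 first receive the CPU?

Gantt: | P4 0-2 | P1 2-3 | P6 3-13 | P1 13-17 | P5 17-26 | P4 26-34 | P2 34-41 | P3 41-47 | P7 47-51 |
Completion: P1=17  P2=41  P3=47  P4=34  P5=26  P6=13  P7=51
Response(P5) = first start − arrival = 17 − 4 = 13

13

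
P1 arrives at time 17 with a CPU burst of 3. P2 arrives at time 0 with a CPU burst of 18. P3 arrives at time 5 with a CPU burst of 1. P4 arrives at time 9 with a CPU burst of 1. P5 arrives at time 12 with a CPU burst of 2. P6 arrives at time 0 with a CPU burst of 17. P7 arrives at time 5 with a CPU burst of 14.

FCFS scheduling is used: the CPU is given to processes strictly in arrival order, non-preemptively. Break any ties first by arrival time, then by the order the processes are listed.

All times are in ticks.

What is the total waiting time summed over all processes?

195

Timeline: | P2 0-18 | P6 18-35 | P3 35-36 | P7 36-50 | P4 50-51 | P5 51-53 | P1 53-56 |
Completion: P1=56  P2=18  P3=36  P4=51  P5=53  P6=35  P7=50
Waiting = turnaround − burst: P1=36, P2=0, P3=30, P4=41, P5=39, P6=18, P7=31
Total waiting = 36 + 0 + 30 + 41 + 39 + 18 + 31 = 195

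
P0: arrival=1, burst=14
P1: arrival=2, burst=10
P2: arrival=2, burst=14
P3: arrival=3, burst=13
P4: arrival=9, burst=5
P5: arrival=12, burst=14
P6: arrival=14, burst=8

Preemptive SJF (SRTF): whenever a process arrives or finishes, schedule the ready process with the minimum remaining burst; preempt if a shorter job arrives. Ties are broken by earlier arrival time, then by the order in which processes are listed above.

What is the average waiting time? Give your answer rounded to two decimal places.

Timeline: | idle 0-1 | P0 1-2 | P1 2-12 | P4 12-17 | P6 17-25 | P0 25-38 | P3 38-51 | P2 51-65 | P5 65-79 |
Completion: P0=38  P1=12  P2=65  P3=51  P4=17  P5=79  P6=25
Waiting times: P0=23, P1=0, P2=49, P3=35, P4=3, P5=53, P6=3
Average waiting = (23+0+49+35+3+53+3) / 7 = 166/7 = 23.71

23.71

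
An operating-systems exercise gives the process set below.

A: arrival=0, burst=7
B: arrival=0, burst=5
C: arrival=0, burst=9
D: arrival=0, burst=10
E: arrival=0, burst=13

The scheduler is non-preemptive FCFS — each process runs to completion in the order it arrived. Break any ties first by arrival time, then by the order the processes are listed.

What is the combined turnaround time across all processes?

Timeline: | A 0-7 | B 7-12 | C 12-21 | D 21-31 | E 31-44 |
Completion: A=7  B=12  C=21  D=31  E=44
Turnaround (C−A): A=7  B=12  C=21  D=31  E=44
Turnaround = completion − arrival: A=7, B=12, C=21, D=31, E=44
Total turnaround = 7 + 12 + 21 + 31 + 44 = 115

115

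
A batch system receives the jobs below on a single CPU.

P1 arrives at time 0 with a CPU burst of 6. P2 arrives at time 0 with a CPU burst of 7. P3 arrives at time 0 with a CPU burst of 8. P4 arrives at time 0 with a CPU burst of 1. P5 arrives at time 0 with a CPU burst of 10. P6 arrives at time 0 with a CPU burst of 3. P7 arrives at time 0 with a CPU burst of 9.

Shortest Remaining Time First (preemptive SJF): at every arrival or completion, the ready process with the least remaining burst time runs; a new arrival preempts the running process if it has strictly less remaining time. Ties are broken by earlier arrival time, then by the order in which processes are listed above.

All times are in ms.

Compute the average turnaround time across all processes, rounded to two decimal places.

Schedule: | P4 0-1 | P6 1-4 | P1 4-10 | P2 10-17 | P3 17-25 | P7 25-34 | P5 34-44 |
Completion: P1=10  P2=17  P3=25  P4=1  P5=44  P6=4  P7=34
Turnaround (C−A): P1=10  P2=17  P3=25  P4=1  P5=44  P6=4  P7=34
Turnaround times: P1=10, P2=17, P3=25, P4=1, P5=44, P6=4, P7=34
Average turnaround = (10+17+25+1+44+4+34) / 7 = 135/7 = 19.29

19.29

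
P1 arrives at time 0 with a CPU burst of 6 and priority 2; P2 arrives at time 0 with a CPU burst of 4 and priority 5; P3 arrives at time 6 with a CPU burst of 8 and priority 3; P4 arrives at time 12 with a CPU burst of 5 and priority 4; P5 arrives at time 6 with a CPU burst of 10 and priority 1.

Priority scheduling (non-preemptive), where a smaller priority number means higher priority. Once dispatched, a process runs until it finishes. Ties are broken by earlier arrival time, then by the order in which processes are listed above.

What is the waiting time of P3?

Gantt: | P1 0-6 | P5 6-16 | P3 16-24 | P4 24-29 | P2 29-33 |
Completion: P1=6  P2=33  P3=24  P4=29  P5=16
Waiting(P3) = turnaround − burst = 18 − 8 = 10

10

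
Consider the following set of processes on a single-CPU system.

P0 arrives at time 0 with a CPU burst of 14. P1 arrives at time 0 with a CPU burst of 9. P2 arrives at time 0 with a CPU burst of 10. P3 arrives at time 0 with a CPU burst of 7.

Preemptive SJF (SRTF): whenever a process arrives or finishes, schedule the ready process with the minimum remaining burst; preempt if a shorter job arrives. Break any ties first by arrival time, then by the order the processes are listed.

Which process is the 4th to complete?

Gantt: | P3 0-7 | P1 7-16 | P2 16-26 | P0 26-40 |
Completion: P0=40  P1=16  P2=26  P3=7
Turnaround (C−A): P0=40  P1=16  P2=26  P3=7
Finish order: P3 → P1 → P2 → P0

P0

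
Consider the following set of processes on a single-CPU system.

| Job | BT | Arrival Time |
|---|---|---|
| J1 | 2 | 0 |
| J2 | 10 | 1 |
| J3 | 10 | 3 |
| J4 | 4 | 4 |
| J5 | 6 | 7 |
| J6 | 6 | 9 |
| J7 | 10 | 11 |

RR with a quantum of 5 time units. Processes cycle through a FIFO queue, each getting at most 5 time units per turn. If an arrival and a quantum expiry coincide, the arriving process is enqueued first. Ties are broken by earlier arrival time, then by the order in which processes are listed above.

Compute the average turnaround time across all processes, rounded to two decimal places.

26.14

Gantt: | J1 0-2 | J2 2-7 | J3 7-12 | J4 12-16 | J5 16-21 | J2 21-26 | J6 26-31 | J7 31-36 | J3 36-41 | J5 41-42 | J6 42-43 | J7 43-48 |
Completion: J1=2  J2=26  J3=41  J4=16  J5=42  J6=43  J7=48
Turnaround (C−A): J1=2  J2=25  J3=38  J4=12  J5=35  J6=34  J7=37
Turnaround times: J1=2, J2=25, J3=38, J4=12, J5=35, J6=34, J7=37
Average turnaround = (2+25+38+12+35+34+37) / 7 = 183/7 = 26.14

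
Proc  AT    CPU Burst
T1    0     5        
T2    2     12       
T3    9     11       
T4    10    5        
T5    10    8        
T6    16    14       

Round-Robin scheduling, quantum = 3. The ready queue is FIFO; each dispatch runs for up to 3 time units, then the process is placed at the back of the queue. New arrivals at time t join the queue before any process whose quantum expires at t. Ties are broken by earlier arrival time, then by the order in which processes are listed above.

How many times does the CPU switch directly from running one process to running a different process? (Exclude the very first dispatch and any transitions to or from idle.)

17

Gantt: | T1 0-3 | T2 3-6 | T1 6-8 | T2 8-11 | T3 11-14 | T4 14-17 | T5 17-20 | T2 20-23 | T3 23-26 | T6 26-29 | T4 29-31 | T5 31-34 | T2 34-37 | T3 37-40 | T6 40-43 | T5 43-45 | T3 45-47 | T6 47-55 |
Completion: T1=8  T2=37  T3=47  T4=31  T5=45  T6=55
Turnaround (C−A): T1=8  T2=35  T3=38  T4=21  T5=35  T6=39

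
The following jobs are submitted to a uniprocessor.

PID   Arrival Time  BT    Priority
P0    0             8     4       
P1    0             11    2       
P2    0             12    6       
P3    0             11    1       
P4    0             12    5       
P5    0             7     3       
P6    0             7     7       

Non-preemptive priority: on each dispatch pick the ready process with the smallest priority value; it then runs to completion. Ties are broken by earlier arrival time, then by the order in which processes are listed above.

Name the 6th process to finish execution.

P2

Gantt: | P3 0-11 | P1 11-22 | P5 22-29 | P0 29-37 | P4 37-49 | P2 49-61 | P6 61-68 |
Completion: P0=37  P1=22  P2=61  P3=11  P4=49  P5=29  P6=68
Turnaround (C−A): P0=37  P1=22  P2=61  P3=11  P4=49  P5=29  P6=68
Finish order: P3 → P1 → P5 → P0 → P4 → P2 → P6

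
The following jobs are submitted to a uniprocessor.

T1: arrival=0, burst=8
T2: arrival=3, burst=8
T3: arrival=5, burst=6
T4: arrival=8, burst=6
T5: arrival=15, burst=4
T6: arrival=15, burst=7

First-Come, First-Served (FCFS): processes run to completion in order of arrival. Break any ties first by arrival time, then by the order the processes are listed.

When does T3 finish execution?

22

Timeline: | T1 0-8 | T2 8-16 | T3 16-22 | T4 22-28 | T5 28-32 | T6 32-39 |
Completion: T1=8  T2=16  T3=22  T4=28  T5=32  T6=39
Turnaround (C−A): T1=8  T2=13  T3=17  T4=20  T5=17  T6=24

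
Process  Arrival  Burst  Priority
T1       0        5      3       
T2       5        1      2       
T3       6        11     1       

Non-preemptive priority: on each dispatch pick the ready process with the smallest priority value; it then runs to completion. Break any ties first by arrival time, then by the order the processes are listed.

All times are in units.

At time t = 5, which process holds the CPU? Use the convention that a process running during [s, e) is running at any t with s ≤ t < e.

T2

Schedule: | T1 0-5 | T2 5-6 | T3 6-17 |
Completion: T1=5  T2=6  T3=17
Turnaround (C−A): T1=5  T2=1  T3=11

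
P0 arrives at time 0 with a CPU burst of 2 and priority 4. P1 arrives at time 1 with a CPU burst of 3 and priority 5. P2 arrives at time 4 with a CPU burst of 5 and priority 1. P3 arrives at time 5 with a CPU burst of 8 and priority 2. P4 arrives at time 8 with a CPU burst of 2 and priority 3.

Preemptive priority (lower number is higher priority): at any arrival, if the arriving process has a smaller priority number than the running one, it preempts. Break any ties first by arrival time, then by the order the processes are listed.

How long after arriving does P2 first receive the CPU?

0

Timeline: | P0 0-2 | P1 2-4 | P2 4-9 | P3 9-17 | P4 17-19 | P1 19-20 |
Completion: P0=2  P1=20  P2=9  P3=17  P4=19
Response(P2) = first start − arrival = 4 − 4 = 0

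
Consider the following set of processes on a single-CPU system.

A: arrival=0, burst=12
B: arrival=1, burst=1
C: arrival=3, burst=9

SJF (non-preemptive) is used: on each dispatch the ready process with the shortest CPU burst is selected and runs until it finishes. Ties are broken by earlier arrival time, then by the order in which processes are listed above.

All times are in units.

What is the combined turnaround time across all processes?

43

Schedule: | A 0-12 | B 12-13 | C 13-22 |
Completion: A=12  B=13  C=22
Turnaround (C−A): A=12  B=12  C=19
Turnaround = completion − arrival: A=12, B=12, C=19
Total turnaround = 12 + 12 + 19 = 43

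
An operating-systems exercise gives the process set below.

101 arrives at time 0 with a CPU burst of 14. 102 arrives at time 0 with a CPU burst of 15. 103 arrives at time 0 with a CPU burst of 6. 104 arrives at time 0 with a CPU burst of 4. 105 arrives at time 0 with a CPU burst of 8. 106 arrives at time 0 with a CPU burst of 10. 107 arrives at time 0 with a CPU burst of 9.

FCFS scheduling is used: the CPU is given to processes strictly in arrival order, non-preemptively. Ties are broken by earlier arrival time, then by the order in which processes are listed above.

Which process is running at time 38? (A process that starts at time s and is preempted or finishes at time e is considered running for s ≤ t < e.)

104

Timeline: | 101 0-14 | 102 14-29 | 103 29-35 | 104 35-39 | 105 39-47 | 106 47-57 | 107 57-66 |
Completion: 101=14  102=29  103=35  104=39  105=47  106=57  107=66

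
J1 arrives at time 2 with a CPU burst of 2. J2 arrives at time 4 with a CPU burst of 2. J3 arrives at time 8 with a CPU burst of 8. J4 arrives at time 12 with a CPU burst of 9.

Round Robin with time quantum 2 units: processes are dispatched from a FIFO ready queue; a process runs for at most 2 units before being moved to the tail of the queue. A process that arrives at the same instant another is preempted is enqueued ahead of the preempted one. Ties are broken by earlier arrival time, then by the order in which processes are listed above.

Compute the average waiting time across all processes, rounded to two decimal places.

2.00

Schedule: | idle 0-2 | J1 2-4 | J2 4-6 | idle 6-8 | J3 8-12 | J4 12-14 | J3 14-16 | J4 16-18 | J3 18-20 | J4 20-25 |
Completion: J1=4  J2=6  J3=20  J4=25
Turnaround (C−A): J1=2  J2=2  J3=12  J4=13
Waiting times: J1=0, J2=0, J3=4, J4=4
Average waiting = (0+0+4+4) / 4 = 8/4 = 2.00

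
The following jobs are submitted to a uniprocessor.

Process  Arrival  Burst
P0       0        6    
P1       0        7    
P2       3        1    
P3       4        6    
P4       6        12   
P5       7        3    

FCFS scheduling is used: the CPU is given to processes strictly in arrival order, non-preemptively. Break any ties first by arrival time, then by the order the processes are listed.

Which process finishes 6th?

P5

Gantt: | P0 0-6 | P1 6-13 | P2 13-14 | P3 14-20 | P4 20-32 | P5 32-35 |
Completion: P0=6  P1=13  P2=14  P3=20  P4=32  P5=35
Turnaround (C−A): P0=6  P1=13  P2=11  P3=16  P4=26  P5=28
Finish order: P0 → P1 → P2 → P3 → P4 → P5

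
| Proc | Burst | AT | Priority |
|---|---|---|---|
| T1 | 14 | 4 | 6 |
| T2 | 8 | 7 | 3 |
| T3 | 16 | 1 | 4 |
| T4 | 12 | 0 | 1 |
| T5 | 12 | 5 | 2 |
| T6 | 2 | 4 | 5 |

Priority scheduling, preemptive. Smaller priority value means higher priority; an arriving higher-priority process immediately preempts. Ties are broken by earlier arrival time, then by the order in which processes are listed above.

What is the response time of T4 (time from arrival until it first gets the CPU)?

0

Timeline: | T4 0-12 | T5 12-24 | T2 24-32 | T3 32-48 | T6 48-50 | T1 50-64 |
Completion: T1=64  T2=32  T3=48  T4=12  T5=24  T6=50
Response(T4) = first start − arrival = 0 − 0 = 0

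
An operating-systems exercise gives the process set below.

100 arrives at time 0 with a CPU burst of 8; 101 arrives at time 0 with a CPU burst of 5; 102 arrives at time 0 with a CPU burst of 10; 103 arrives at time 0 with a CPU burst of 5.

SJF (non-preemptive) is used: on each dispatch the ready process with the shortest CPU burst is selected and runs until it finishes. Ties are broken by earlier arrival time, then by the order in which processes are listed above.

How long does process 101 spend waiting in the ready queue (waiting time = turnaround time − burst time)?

Gantt: | 101 0-5 | 103 5-10 | 100 10-18 | 102 18-28 |
Completion: 100=18  101=5  102=28  103=10
Turnaround (C−A): 100=18  101=5  102=28  103=10
Waiting(101) = turnaround − burst = 5 − 5 = 0

0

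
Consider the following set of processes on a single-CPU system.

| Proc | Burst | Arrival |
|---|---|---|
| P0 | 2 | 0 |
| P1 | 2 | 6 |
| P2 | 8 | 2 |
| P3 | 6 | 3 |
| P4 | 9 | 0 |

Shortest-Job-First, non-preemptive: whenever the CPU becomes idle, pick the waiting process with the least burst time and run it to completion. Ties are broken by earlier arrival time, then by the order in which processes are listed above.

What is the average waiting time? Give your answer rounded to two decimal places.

6.20

Gantt: | P0 0-2 | P2 2-10 | P1 10-12 | P3 12-18 | P4 18-27 |
Completion: P0=2  P1=12  P2=10  P3=18  P4=27
Waiting times: P0=0, P1=4, P2=0, P3=9, P4=18
Average waiting = (0+4+0+9+18) / 5 = 31/5 = 6.20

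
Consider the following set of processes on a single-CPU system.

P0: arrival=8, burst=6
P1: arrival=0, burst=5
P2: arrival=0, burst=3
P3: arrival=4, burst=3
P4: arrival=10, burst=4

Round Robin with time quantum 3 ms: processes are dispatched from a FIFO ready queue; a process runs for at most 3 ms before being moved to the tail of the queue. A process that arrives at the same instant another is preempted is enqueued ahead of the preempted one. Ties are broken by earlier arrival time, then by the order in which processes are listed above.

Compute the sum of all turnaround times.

Timeline: | P1 0-3 | P2 3-6 | P1 6-8 | P3 8-11 | P0 11-14 | P4 14-17 | P0 17-20 | P4 20-21 |
Completion: P0=20  P1=8  P2=6  P3=11  P4=21
Turnaround (C−A): P0=12  P1=8  P2=6  P3=7  P4=11
Turnaround = completion − arrival: P0=12, P1=8, P2=6, P3=7, P4=11
Total turnaround = 12 + 8 + 6 + 7 + 11 = 44

44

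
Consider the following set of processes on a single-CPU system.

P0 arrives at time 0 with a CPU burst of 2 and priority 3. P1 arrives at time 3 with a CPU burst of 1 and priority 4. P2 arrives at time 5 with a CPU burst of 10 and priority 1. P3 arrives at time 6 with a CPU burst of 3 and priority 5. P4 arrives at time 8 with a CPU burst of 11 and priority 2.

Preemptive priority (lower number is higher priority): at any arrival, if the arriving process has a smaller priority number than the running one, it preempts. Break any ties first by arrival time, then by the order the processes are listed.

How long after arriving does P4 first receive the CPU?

Timeline: | P0 0-2 | idle 2-3 | P1 3-4 | idle 4-5 | P2 5-15 | P4 15-26 | P3 26-29 |
Completion: P0=2  P1=4  P2=15  P3=29  P4=26
Turnaround (C−A): P0=2  P1=1  P2=10  P3=23  P4=18
Response(P4) = first start − arrival = 15 − 8 = 7

7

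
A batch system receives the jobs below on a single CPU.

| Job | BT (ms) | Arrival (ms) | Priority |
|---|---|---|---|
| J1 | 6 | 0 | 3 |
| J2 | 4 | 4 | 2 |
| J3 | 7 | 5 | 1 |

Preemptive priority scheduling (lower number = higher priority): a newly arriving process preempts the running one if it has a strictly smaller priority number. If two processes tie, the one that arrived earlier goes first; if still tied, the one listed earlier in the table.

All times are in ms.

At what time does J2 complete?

Timeline: | J1 0-4 | J2 4-5 | J3 5-12 | J2 12-15 | J1 15-17 |
Completion: J1=17  J2=15  J3=12
Turnaround (C−A): J1=17  J2=11  J3=7

15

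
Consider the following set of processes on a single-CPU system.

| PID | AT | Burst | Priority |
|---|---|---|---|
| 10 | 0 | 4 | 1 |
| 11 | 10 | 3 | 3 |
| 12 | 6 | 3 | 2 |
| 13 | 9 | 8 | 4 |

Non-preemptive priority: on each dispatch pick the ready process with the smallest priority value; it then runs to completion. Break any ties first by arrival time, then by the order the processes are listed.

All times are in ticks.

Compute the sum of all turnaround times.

25

Schedule: | 10 0-4 | idle 4-6 | 12 6-9 | 13 9-17 | 11 17-20 |
Completion: 10=4  11=20  12=9  13=17
Turnaround (C−A): 10=4  11=10  12=3  13=8
Turnaround = completion − arrival: 10=4, 11=10, 12=3, 13=8
Total turnaround = 4 + 10 + 3 + 8 = 25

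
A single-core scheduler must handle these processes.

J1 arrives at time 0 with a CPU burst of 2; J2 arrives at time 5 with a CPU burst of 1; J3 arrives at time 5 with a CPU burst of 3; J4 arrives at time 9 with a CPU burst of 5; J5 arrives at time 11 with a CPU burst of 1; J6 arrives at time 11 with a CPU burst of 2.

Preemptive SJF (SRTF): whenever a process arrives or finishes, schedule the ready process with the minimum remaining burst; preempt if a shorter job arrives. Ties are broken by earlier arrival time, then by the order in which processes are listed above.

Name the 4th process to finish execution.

J5

Schedule: | J1 0-2 | idle 2-5 | J2 5-6 | J3 6-9 | J4 9-11 | J5 11-12 | J6 12-14 | J4 14-17 |
Completion: J1=2  J2=6  J3=9  J4=17  J5=12  J6=14
Finish order: J1 → J2 → J3 → J5 → J6 → J4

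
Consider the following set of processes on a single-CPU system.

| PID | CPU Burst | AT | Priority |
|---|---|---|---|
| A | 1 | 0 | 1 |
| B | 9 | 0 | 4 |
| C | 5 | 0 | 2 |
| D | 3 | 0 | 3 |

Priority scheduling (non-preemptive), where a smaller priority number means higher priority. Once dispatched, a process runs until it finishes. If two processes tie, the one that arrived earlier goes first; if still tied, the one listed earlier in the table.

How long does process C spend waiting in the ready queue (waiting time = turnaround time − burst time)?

Timeline: | A 0-1 | C 1-6 | D 6-9 | B 9-18 |
Completion: A=1  B=18  C=6  D=9
Waiting(C) = turnaround − burst = 6 − 5 = 1

1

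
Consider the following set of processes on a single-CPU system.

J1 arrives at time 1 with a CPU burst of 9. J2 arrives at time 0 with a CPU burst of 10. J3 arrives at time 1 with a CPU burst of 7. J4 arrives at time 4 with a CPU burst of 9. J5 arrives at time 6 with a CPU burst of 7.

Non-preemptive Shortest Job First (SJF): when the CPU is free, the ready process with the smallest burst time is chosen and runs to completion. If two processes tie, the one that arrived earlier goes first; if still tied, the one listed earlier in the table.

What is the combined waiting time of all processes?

72

Timeline: | J2 0-10 | J3 10-17 | J5 17-24 | J1 24-33 | J4 33-42 |
Completion: J1=33  J2=10  J3=17  J4=42  J5=24
Turnaround (C−A): J1=32  J2=10  J3=16  J4=38  J5=18
Waiting = turnaround − burst: J1=23, J2=0, J3=9, J4=29, J5=11
Total waiting = 23 + 0 + 9 + 29 + 11 = 72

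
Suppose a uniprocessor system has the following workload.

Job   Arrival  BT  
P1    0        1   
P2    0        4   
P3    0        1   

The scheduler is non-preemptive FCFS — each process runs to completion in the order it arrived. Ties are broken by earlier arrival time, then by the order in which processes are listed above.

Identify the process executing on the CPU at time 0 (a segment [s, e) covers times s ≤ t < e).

Gantt: | P1 0-1 | P2 1-5 | P3 5-6 |
Completion: P1=1  P2=5  P3=6
Turnaround (C−A): P1=1  P2=5  P3=6

P1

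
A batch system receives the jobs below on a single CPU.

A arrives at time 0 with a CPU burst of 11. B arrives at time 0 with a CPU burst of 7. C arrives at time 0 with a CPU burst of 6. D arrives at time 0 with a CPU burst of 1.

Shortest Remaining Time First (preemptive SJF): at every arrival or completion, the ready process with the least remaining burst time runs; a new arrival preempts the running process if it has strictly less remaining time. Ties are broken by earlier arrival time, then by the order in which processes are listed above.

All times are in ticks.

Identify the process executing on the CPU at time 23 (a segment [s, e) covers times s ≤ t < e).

Schedule: | D 0-1 | C 1-7 | B 7-14 | A 14-25 |
Completion: A=25  B=14  C=7  D=1

A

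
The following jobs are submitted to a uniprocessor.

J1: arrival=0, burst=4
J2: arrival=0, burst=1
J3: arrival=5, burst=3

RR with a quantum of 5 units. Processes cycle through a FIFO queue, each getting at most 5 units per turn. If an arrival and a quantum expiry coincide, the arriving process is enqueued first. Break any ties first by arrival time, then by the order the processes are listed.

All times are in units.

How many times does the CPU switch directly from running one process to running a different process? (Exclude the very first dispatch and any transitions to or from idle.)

2

Schedule: | J1 0-4 | J2 4-5 | J3 5-8 |
Completion: J1=4  J2=5  J3=8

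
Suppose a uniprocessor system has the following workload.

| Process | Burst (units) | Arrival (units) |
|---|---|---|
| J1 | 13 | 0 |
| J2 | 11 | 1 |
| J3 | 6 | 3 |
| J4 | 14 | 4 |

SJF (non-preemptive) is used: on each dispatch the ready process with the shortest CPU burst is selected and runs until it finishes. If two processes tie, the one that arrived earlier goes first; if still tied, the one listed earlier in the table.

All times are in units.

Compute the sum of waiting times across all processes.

54

Gantt: | J1 0-13 | J3 13-19 | J2 19-30 | J4 30-44 |
Completion: J1=13  J2=30  J3=19  J4=44
Turnaround (C−A): J1=13  J2=29  J3=16  J4=40
Waiting = turnaround − burst: J1=0, J2=18, J3=10, J4=26
Total waiting = 0 + 18 + 10 + 26 = 54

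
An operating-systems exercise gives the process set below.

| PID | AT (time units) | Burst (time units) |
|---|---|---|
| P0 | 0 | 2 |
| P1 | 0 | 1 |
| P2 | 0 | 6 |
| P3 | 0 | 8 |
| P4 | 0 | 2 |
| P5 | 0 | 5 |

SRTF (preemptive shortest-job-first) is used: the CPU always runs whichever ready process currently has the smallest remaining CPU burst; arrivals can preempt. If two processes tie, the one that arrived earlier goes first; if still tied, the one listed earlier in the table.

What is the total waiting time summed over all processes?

Schedule: | P1 0-1 | P0 1-3 | P4 3-5 | P5 5-10 | P2 10-16 | P3 16-24 |
Completion: P0=3  P1=1  P2=16  P3=24  P4=5  P5=10
Waiting = turnaround − burst: P0=1, P1=0, P2=10, P3=16, P4=3, P5=5
Total waiting = 1 + 0 + 10 + 16 + 3 + 5 = 35

35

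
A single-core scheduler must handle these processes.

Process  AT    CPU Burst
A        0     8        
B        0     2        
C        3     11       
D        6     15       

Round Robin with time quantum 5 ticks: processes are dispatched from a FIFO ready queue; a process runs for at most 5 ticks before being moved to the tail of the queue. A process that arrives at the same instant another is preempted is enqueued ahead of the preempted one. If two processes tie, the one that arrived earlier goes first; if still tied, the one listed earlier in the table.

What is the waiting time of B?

5

Schedule: | A 0-5 | B 5-7 | C 7-12 | A 12-15 | D 15-20 | C 20-25 | D 25-30 | C 30-31 | D 31-36 |
Completion: A=15  B=7  C=31  D=36
Turnaround (C−A): A=15  B=7  C=28  D=30
Waiting(B) = turnaround − burst = 7 − 2 = 5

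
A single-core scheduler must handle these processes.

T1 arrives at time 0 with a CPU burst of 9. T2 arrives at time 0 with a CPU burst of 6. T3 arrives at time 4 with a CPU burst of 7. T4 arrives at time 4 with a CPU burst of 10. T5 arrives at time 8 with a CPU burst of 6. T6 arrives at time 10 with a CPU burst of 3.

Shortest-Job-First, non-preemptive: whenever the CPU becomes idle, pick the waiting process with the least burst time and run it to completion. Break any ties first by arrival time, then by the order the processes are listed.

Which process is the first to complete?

Gantt: | T2 0-6 | T3 6-13 | T6 13-16 | T5 16-22 | T1 22-31 | T4 31-41 |
Completion: T1=31  T2=6  T3=13  T4=41  T5=22  T6=16
Turnaround (C−A): T1=31  T2=6  T3=9  T4=37  T5=14  T6=6
Finish order: T2 → T3 → T6 → T5 → T1 → T4

T2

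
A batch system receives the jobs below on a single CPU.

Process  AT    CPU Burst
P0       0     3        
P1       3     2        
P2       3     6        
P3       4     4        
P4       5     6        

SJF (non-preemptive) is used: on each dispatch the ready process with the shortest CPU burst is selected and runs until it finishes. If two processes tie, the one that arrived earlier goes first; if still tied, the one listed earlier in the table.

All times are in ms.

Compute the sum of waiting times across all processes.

17

Timeline: | P0 0-3 | P1 3-5 | P3 5-9 | P2 9-15 | P4 15-21 |
Completion: P0=3  P1=5  P2=15  P3=9  P4=21
Waiting = turnaround − burst: P0=0, P1=0, P2=6, P3=1, P4=10
Total waiting = 0 + 0 + 6 + 1 + 10 = 17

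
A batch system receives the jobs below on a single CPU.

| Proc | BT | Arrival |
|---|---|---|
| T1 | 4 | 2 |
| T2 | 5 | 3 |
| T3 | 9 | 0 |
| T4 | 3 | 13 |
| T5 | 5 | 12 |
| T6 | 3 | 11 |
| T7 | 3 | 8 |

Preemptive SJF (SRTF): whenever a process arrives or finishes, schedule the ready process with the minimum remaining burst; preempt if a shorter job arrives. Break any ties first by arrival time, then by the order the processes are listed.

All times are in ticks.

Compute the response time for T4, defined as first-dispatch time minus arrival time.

4

Gantt: | T3 0-2 | T1 2-6 | T2 6-11 | T7 11-14 | T6 14-17 | T4 17-20 | T5 20-25 | T3 25-32 |
Completion: T1=6  T2=11  T3=32  T4=20  T5=25  T6=17  T7=14
Turnaround (C−A): T1=4  T2=8  T3=32  T4=7  T5=13  T6=6  T7=6
Response(T4) = first start − arrival = 17 − 13 = 4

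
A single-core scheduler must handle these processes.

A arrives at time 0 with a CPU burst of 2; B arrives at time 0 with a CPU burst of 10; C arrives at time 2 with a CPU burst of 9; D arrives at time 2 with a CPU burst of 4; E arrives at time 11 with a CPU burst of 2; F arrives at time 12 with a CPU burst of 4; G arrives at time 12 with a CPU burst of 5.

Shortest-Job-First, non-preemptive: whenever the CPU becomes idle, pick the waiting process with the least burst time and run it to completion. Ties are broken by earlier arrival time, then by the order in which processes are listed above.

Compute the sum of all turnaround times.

Gantt: | A 0-2 | D 2-6 | C 6-15 | E 15-17 | F 17-21 | G 21-26 | B 26-36 |
Completion: A=2  B=36  C=15  D=6  E=17  F=21  G=26
Turnaround (C−A): A=2  B=36  C=13  D=4  E=6  F=9  G=14
Turnaround = completion − arrival: A=2, B=36, C=13, D=4, E=6, F=9, G=14
Total turnaround = 2 + 36 + 13 + 4 + 6 + 9 + 14 = 84

84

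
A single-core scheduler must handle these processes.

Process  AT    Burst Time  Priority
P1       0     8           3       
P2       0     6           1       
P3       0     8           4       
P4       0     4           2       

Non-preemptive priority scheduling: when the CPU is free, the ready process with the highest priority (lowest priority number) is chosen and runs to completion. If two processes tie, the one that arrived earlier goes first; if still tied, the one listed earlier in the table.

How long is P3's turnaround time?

26

Gantt: | P2 0-6 | P4 6-10 | P1 10-18 | P3 18-26 |
Completion: P1=18  P2=6  P3=26  P4=10
Turnaround(P3) = completion − arrival = 26 − 0 = 26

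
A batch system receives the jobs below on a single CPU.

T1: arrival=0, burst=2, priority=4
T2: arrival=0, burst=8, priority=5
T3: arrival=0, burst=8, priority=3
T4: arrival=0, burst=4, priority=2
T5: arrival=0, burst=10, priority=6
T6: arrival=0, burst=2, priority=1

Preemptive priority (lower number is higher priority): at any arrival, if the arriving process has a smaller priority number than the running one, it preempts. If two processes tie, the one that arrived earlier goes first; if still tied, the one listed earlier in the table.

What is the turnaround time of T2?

24

Gantt: | T6 0-2 | T4 2-6 | T3 6-14 | T1 14-16 | T2 16-24 | T5 24-34 |
Completion: T1=16  T2=24  T3=14  T4=6  T5=34  T6=2
Turnaround (C−A): T1=16  T2=24  T3=14  T4=6  T5=34  T6=2
Turnaround(T2) = completion − arrival = 24 − 0 = 24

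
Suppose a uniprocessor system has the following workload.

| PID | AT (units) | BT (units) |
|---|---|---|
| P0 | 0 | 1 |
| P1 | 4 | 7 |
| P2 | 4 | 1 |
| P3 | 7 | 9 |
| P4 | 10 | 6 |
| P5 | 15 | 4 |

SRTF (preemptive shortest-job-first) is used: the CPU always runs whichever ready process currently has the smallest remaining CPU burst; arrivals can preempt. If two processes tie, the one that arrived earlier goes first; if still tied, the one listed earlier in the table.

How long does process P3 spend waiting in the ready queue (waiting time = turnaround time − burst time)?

Schedule: | P0 0-1 | idle 1-4 | P2 4-5 | P1 5-12 | P4 12-18 | P5 18-22 | P3 22-31 |
Completion: P0=1  P1=12  P2=5  P3=31  P4=18  P5=22
Waiting(P3) = turnaround − burst = 24 − 9 = 15

15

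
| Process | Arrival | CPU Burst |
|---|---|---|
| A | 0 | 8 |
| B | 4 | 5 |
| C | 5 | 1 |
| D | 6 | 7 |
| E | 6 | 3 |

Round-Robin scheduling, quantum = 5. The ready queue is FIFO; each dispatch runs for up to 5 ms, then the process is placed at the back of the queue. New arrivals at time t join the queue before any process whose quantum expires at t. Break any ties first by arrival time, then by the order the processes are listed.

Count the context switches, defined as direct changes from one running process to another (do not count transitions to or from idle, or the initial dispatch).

Gantt: | A 0-5 | B 5-10 | C 10-11 | A 11-14 | D 14-19 | E 19-22 | D 22-24 |
Completion: A=14  B=10  C=11  D=24  E=22

6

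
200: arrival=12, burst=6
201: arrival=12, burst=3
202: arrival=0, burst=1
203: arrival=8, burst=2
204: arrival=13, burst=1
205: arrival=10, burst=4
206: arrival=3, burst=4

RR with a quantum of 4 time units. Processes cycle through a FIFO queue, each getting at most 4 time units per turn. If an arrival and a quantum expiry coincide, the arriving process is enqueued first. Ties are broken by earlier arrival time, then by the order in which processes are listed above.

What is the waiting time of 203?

0

Schedule: | 202 0-1 | idle 1-3 | 206 3-7 | idle 7-8 | 203 8-10 | 205 10-14 | 200 14-18 | 201 18-21 | 204 21-22 | 200 22-24 |
Completion: 200=24  201=21  202=1  203=10  204=22  205=14  206=7
Turnaround (C−A): 200=12  201=9  202=1  203=2  204=9  205=4  206=4
Waiting(203) = turnaround − burst = 2 − 2 = 0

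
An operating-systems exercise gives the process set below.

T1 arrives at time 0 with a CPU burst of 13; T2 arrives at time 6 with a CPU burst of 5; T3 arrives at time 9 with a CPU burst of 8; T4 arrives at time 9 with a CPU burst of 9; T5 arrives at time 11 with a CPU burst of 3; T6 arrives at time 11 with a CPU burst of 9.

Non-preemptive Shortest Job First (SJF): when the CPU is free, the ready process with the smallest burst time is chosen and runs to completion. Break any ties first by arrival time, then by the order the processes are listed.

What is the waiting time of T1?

0

Schedule: | T1 0-13 | T5 13-16 | T2 16-21 | T3 21-29 | T4 29-38 | T6 38-47 |
Completion: T1=13  T2=21  T3=29  T4=38  T5=16  T6=47
Turnaround (C−A): T1=13  T2=15  T3=20  T4=29  T5=5  T6=36
Waiting(T1) = turnaround − burst = 13 − 13 = 0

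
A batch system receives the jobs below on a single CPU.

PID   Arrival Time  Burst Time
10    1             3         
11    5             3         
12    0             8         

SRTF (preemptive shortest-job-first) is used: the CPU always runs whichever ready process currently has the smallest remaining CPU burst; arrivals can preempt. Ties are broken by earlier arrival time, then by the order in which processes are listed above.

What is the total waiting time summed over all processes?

6

Schedule: | 12 0-1 | 10 1-4 | 12 4-5 | 11 5-8 | 12 8-14 |
Completion: 10=4  11=8  12=14
Waiting = turnaround − burst: 10=0, 11=0, 12=6
Total waiting = 0 + 0 + 6 = 6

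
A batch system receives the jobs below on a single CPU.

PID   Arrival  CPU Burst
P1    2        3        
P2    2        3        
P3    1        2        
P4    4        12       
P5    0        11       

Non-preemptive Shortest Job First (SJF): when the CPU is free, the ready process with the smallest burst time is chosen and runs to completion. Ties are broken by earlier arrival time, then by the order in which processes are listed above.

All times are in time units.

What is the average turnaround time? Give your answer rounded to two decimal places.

Gantt: | P5 0-11 | P3 11-13 | P1 13-16 | P2 16-19 | P4 19-31 |
Completion: P1=16  P2=19  P3=13  P4=31  P5=11
Turnaround (C−A): P1=14  P2=17  P3=12  P4=27  P5=11
Turnaround times: P1=14, P2=17, P3=12, P4=27, P5=11
Average turnaround = (14+17+12+27+11) / 5 = 81/5 = 16.20

16.20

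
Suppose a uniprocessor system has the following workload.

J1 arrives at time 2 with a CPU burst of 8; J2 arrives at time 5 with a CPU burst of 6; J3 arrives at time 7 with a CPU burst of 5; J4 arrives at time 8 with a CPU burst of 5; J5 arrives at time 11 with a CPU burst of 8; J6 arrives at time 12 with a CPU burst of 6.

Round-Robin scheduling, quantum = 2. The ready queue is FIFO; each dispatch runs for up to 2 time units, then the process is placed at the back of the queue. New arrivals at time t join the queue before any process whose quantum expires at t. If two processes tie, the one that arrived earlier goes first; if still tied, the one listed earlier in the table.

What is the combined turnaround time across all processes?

Gantt: | idle 0-2 | J1 2-6 | J2 6-8 | J1 8-10 | J3 10-12 | J4 12-14 | J2 14-16 | J1 16-18 | J5 18-20 | J6 20-22 | J3 22-24 | J4 24-26 | J2 26-28 | J5 28-30 | J6 30-32 | J3 32-33 | J4 33-34 | J5 34-36 | J6 36-38 | J5 38-40 |
Completion: J1=18  J2=28  J3=33  J4=34  J5=40  J6=38
Turnaround = completion − arrival: J1=16, J2=23, J3=26, J4=26, J5=29, J6=26
Total turnaround = 16 + 23 + 26 + 26 + 29 + 26 = 146

146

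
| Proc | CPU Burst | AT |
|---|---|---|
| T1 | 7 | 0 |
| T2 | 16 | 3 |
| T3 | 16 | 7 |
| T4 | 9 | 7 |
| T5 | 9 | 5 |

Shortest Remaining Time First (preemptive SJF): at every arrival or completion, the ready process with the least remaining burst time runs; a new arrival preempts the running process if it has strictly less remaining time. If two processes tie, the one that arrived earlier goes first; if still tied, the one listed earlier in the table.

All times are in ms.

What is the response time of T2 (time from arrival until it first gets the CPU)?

Gantt: | T1 0-7 | T5 7-16 | T4 16-25 | T2 25-41 | T3 41-57 |
Completion: T1=7  T2=41  T3=57  T4=25  T5=16
Response(T2) = first start − arrival = 25 − 3 = 22

22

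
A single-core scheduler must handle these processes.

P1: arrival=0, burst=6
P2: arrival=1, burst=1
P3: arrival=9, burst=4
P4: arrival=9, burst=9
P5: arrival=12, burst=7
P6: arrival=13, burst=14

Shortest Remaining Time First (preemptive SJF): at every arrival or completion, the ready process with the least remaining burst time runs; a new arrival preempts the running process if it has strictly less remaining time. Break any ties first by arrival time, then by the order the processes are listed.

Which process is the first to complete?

P2

Schedule: | P1 0-1 | P2 1-2 | P1 2-7 | idle 7-9 | P3 9-13 | P5 13-20 | P4 20-29 | P6 29-43 |
Completion: P1=7  P2=2  P3=13  P4=29  P5=20  P6=43
Finish order: P2 → P1 → P3 → P5 → P4 → P6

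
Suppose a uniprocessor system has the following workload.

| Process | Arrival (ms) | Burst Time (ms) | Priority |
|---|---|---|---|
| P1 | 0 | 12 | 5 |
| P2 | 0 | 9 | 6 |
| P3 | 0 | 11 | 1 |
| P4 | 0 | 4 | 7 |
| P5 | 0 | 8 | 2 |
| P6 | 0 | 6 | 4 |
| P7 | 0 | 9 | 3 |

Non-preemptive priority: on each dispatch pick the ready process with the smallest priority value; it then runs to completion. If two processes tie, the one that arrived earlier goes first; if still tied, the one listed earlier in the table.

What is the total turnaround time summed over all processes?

252

Schedule: | P3 0-11 | P5 11-19 | P7 19-28 | P6 28-34 | P1 34-46 | P2 46-55 | P4 55-59 |
Completion: P1=46  P2=55  P3=11  P4=59  P5=19  P6=34  P7=28
Turnaround (C−A): P1=46  P2=55  P3=11  P4=59  P5=19  P6=34  P7=28
Turnaround = completion − arrival: P1=46, P2=55, P3=11, P4=59, P5=19, P6=34, P7=28
Total turnaround = 46 + 55 + 11 + 59 + 19 + 34 + 28 = 252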